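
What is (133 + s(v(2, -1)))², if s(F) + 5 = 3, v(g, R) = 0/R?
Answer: 17161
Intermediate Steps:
v(g, R) = 0
s(F) = -2 (s(F) = -5 + 3 = -2)
(133 + s(v(2, -1)))² = (133 - 2)² = 131² = 17161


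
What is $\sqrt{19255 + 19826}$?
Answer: $\sqrt{39081} \approx 197.69$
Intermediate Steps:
$\sqrt{19255 + 19826} = \sqrt{39081}$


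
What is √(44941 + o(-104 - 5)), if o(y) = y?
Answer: 4*√2802 ≈ 211.74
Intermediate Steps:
√(44941 + o(-104 - 5)) = √(44941 + (-104 - 5)) = √(44941 - 109) = √44832 = 4*√2802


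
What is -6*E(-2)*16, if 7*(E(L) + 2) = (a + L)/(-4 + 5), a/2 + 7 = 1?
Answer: 384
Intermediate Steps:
a = -12 (a = -14 + 2*1 = -14 + 2 = -12)
E(L) = -26/7 + L/7 (E(L) = -2 + ((-12 + L)/(-4 + 5))/7 = -2 + ((-12 + L)/1)/7 = -2 + ((-12 + L)*1)/7 = -2 + (-12 + L)/7 = -2 + (-12/7 + L/7) = -26/7 + L/7)
-6*E(-2)*16 = -6*(-26/7 + (⅐)*(-2))*16 = -6*(-26/7 - 2/7)*16 = -6*(-4)*16 = 24*16 = 384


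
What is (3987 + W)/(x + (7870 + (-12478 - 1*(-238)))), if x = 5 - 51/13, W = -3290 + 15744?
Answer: -213733/56796 ≈ -3.7632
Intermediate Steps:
W = 12454
x = 14/13 (x = 5 + (1/13)*(-51) = 5 - 51/13 = 14/13 ≈ 1.0769)
(3987 + W)/(x + (7870 + (-12478 - 1*(-238)))) = (3987 + 12454)/(14/13 + (7870 + (-12478 - 1*(-238)))) = 16441/(14/13 + (7870 + (-12478 + 238))) = 16441/(14/13 + (7870 - 12240)) = 16441/(14/13 - 4370) = 16441/(-56796/13) = 16441*(-13/56796) = -213733/56796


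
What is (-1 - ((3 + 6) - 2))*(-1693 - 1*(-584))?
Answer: 8872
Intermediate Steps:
(-1 - ((3 + 6) - 2))*(-1693 - 1*(-584)) = (-1 - (9 - 2))*(-1693 + 584) = (-1 - 1*7)*(-1109) = (-1 - 7)*(-1109) = -8*(-1109) = 8872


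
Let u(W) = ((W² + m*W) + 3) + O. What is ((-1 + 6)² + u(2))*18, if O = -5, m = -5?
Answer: 306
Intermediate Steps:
u(W) = -2 + W² - 5*W (u(W) = ((W² - 5*W) + 3) - 5 = (3 + W² - 5*W) - 5 = -2 + W² - 5*W)
((-1 + 6)² + u(2))*18 = ((-1 + 6)² + (-2 + 2² - 5*2))*18 = (5² + (-2 + 4 - 10))*18 = (25 - 8)*18 = 17*18 = 306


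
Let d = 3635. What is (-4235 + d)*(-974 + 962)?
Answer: 7200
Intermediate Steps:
(-4235 + d)*(-974 + 962) = (-4235 + 3635)*(-974 + 962) = -600*(-12) = 7200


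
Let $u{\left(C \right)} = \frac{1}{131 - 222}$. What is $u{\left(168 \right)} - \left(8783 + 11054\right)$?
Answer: $- \frac{1805168}{91} \approx -19837.0$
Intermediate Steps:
$u{\left(C \right)} = - \frac{1}{91}$ ($u{\left(C \right)} = \frac{1}{-91} = - \frac{1}{91}$)
$u{\left(168 \right)} - \left(8783 + 11054\right) = - \frac{1}{91} - \left(8783 + 11054\right) = - \frac{1}{91} - 19837 = - \frac{1805168}{91}$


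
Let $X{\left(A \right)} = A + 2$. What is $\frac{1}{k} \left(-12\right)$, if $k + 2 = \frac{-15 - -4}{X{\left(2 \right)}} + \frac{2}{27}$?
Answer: $\frac{1296}{505} \approx 2.5663$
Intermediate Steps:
$X{\left(A \right)} = 2 + A$
$k = - \frac{505}{108}$ ($k = -2 + \left(\frac{-15 - -4}{2 + 2} + \frac{2}{27}\right) = -2 + \left(\frac{-15 + 4}{4} + 2 \cdot \frac{1}{27}\right) = -2 + \left(\left(-11\right) \frac{1}{4} + \frac{2}{27}\right) = -2 + \left(- \frac{11}{4} + \frac{2}{27}\right) = -2 - \frac{289}{108} = - \frac{505}{108} \approx -4.6759$)
$\frac{1}{k} \left(-12\right) = \frac{1}{- \frac{505}{108}} \left(-12\right) = \left(- \frac{108}{505}\right) \left(-12\right) = \frac{1296}{505}$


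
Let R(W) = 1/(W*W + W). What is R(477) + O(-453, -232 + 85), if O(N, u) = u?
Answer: -33516881/228006 ≈ -147.00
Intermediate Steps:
R(W) = 1/(W + W²) (R(W) = 1/(W² + W) = 1/(W + W²))
R(477) + O(-453, -232 + 85) = 1/(477*(1 + 477)) + (-232 + 85) = (1/477)/478 - 147 = (1/477)*(1/478) - 147 = 1/228006 - 147 = -33516881/228006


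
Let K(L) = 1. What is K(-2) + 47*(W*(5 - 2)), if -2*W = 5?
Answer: -703/2 ≈ -351.50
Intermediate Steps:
W = -5/2 (W = -1/2*5 = -5/2 ≈ -2.5000)
K(-2) + 47*(W*(5 - 2)) = 1 + 47*(-5*(5 - 2)/2) = 1 + 47*(-5/2*3) = 1 + 47*(-15/2) = 1 - 705/2 = -703/2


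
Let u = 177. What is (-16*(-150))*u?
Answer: 424800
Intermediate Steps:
(-16*(-150))*u = -16*(-150)*177 = 2400*177 = 424800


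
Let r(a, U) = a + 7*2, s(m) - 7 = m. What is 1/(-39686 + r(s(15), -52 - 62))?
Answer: -1/39650 ≈ -2.5221e-5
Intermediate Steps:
s(m) = 7 + m
r(a, U) = 14 + a (r(a, U) = a + 14 = 14 + a)
1/(-39686 + r(s(15), -52 - 62)) = 1/(-39686 + (14 + (7 + 15))) = 1/(-39686 + (14 + 22)) = 1/(-39686 + 36) = 1/(-39650) = -1/39650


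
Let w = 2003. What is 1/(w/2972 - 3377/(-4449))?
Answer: 13222428/18947791 ≈ 0.69783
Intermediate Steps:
1/(w/2972 - 3377/(-4449)) = 1/(2003/2972 - 3377/(-4449)) = 1/(2003*(1/2972) - 3377*(-1/4449)) = 1/(2003/2972 + 3377/4449) = 1/(18947791/13222428) = 13222428/18947791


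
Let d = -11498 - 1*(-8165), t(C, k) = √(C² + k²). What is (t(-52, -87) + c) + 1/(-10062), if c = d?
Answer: -33536647/10062 + √10273 ≈ -3231.6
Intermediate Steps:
d = -3333 (d = -11498 + 8165 = -3333)
c = -3333
(t(-52, -87) + c) + 1/(-10062) = (√((-52)² + (-87)²) - 3333) + 1/(-10062) = (√(2704 + 7569) - 3333) - 1/10062 = (√10273 - 3333) - 1/10062 = (-3333 + √10273) - 1/10062 = -33536647/10062 + √10273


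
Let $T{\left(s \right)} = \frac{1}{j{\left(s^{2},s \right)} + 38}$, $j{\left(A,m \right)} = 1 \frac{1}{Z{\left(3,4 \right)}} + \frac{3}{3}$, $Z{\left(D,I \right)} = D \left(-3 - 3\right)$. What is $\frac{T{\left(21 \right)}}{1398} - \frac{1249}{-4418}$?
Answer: $\frac{204016171}{721605194} \approx 0.28273$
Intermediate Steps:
$Z{\left(D,I \right)} = - 6 D$ ($Z{\left(D,I \right)} = D \left(-6\right) = - 6 D$)
$j{\left(A,m \right)} = \frac{17}{18}$ ($j{\left(A,m \right)} = 1 \frac{1}{\left(-6\right) 3} + \frac{3}{3} = 1 \frac{1}{-18} + 3 \cdot \frac{1}{3} = 1 \left(- \frac{1}{18}\right) + 1 = - \frac{1}{18} + 1 = \frac{17}{18}$)
$T{\left(s \right)} = \frac{18}{701}$ ($T{\left(s \right)} = \frac{1}{\frac{17}{18} + 38} = \frac{1}{\frac{701}{18}} = \frac{18}{701}$)
$\frac{T{\left(21 \right)}}{1398} - \frac{1249}{-4418} = \frac{18}{701 \cdot 1398} - \frac{1249}{-4418} = \frac{18}{701} \cdot \frac{1}{1398} - - \frac{1249}{4418} = \frac{3}{163333} + \frac{1249}{4418} = \frac{204016171}{721605194}$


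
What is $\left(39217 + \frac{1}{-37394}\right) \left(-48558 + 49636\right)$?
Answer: $\frac{112918998269}{2671} \approx 4.2276 \cdot 10^{7}$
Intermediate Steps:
$\left(39217 + \frac{1}{-37394}\right) \left(-48558 + 49636\right) = \left(39217 - \frac{1}{37394}\right) 1078 = \frac{1466480497}{37394} \cdot 1078 = \frac{112918998269}{2671}$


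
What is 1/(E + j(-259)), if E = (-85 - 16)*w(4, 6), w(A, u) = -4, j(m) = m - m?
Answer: 1/404 ≈ 0.0024752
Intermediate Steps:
j(m) = 0
E = 404 (E = (-85 - 16)*(-4) = -101*(-4) = 404)
1/(E + j(-259)) = 1/(404 + 0) = 1/404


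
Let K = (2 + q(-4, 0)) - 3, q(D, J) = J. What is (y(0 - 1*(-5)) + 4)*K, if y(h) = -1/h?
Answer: -19/5 ≈ -3.8000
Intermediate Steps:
K = -1 (K = (2 + 0) - 3 = 2 - 3 = -1)
(y(0 - 1*(-5)) + 4)*K = (-1/(0 - 1*(-5)) + 4)*(-1) = (-1/(0 + 5) + 4)*(-1) = (-1/5 + 4)*(-1) = (-1*⅕ + 4)*(-1) = (-⅕ + 4)*(-1) = (19/5)*(-1) = -19/5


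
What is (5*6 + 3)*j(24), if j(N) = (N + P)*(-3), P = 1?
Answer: -2475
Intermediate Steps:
j(N) = -3 - 3*N (j(N) = (N + 1)*(-3) = (1 + N)*(-3) = -3 - 3*N)
(5*6 + 3)*j(24) = (5*6 + 3)*(-3 - 3*24) = (30 + 3)*(-3 - 72) = 33*(-75) = -2475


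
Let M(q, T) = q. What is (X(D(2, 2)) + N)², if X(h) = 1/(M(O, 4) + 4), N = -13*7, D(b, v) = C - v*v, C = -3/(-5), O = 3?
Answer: 404496/49 ≈ 8255.0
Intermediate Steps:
C = ⅗ (C = -3*(-⅕) = ⅗ ≈ 0.60000)
D(b, v) = ⅗ - v² (D(b, v) = ⅗ - v*v = ⅗ - v²)
N = -91
X(h) = ⅐ (X(h) = 1/(3 + 4) = 1/7 = ⅐)
(X(D(2, 2)) + N)² = (⅐ - 91)² = (-636/7)² = 404496/49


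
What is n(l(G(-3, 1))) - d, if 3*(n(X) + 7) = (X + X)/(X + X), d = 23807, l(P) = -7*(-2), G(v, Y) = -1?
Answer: -71441/3 ≈ -23814.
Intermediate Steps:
l(P) = 14
n(X) = -20/3 (n(X) = -7 + ((X + X)/(X + X))/3 = -7 + ((2*X)/((2*X)))/3 = -7 + ((2*X)*(1/(2*X)))/3 = -7 + (1/3)*1 = -7 + 1/3 = -20/3)
n(l(G(-3, 1))) - d = -20/3 - 1*23807 = -20/3 - 23807 = -71441/3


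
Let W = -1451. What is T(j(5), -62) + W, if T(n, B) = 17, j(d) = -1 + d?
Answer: -1434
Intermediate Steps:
T(j(5), -62) + W = 17 - 1451 = -1434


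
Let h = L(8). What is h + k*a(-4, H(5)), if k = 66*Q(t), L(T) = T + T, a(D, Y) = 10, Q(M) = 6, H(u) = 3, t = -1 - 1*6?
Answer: 3976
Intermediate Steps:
t = -7 (t = -1 - 6 = -7)
L(T) = 2*T
h = 16 (h = 2*8 = 16)
k = 396 (k = 66*6 = 396)
h + k*a(-4, H(5)) = 16 + 396*10 = 16 + 3960 = 3976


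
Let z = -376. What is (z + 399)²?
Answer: 529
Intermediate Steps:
(z + 399)² = (-376 + 399)² = 23² = 529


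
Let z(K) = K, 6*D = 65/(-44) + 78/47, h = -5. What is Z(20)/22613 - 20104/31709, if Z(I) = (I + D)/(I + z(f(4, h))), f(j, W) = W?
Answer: -84604458422507/133454669036040 ≈ -0.63396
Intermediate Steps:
D = 377/12408 (D = (65/(-44) + 78/47)/6 = (65*(-1/44) + 78*(1/47))/6 = (-65/44 + 78/47)/6 = (⅙)*(377/2068) = 377/12408 ≈ 0.030384)
Z(I) = (377/12408 + I)/(-5 + I) (Z(I) = (I + 377/12408)/(I - 5) = (377/12408 + I)/(-5 + I))
Z(20)/22613 - 20104/31709 = ((377/12408 + 20)/(-5 + 20))/22613 - 20104/31709 = ((248537/12408)/15)*(1/22613) - 20104*1/31709 = ((1/15)*(248537/12408))*(1/22613) - 20104/31709 = (248537/186120)*(1/22613) - 20104/31709 = 248537/4208731560 - 20104/31709 = -84604458422507/133454669036040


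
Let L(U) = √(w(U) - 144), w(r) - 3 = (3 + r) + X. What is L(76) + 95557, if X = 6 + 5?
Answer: 95557 + I*√51 ≈ 95557.0 + 7.1414*I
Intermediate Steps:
X = 11
w(r) = 17 + r (w(r) = 3 + ((3 + r) + 11) = 3 + (14 + r) = 17 + r)
L(U) = √(-127 + U) (L(U) = √((17 + U) - 144) = √(-127 + U))
L(76) + 95557 = √(-127 + 76) + 95557 = √(-51) + 95557 = I*√51 + 95557 = 95557 + I*√51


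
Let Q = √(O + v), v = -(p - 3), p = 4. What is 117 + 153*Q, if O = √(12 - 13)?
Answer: 117 + 153*√(-1 + I) ≈ 186.63 + 168.1*I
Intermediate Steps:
v = -1 (v = -(4 - 3) = -1*1 = -1)
O = I (O = √(-1) = I ≈ 1.0*I)
Q = √(-1 + I) (Q = √(I - 1) = √(-1 + I) ≈ 0.45509 + 1.0987*I)
117 + 153*Q = 117 + 153*√(-1 + I)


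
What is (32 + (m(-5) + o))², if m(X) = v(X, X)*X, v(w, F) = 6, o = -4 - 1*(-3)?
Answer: 1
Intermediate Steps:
o = -1 (o = -4 + 3 = -1)
m(X) = 6*X
(32 + (m(-5) + o))² = (32 + (6*(-5) - 1))² = (32 + (-30 - 1))² = (32 - 31)² = 1² = 1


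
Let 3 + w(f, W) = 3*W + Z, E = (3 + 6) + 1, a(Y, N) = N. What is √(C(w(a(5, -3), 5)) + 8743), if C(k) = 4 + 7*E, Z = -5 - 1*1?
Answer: √8817 ≈ 93.899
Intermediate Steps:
Z = -6 (Z = -5 - 1 = -6)
E = 10 (E = 9 + 1 = 10)
w(f, W) = -9 + 3*W (w(f, W) = -3 + (3*W - 6) = -3 + (-6 + 3*W) = -9 + 3*W)
C(k) = 74 (C(k) = 4 + 7*10 = 4 + 70 = 74)
√(C(w(a(5, -3), 5)) + 8743) = √(74 + 8743) = √8817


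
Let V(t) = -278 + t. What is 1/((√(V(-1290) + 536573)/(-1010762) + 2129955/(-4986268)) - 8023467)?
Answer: -5661201843475377798462571591492/45422468589726409851491230211220118989 + 6282610689837730472*√6605/45422468589726409851491230211220118989 ≈ -1.2463e-7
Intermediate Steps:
1/((√(V(-1290) + 536573)/(-1010762) + 2129955/(-4986268)) - 8023467) = 1/((√((-278 - 1290) + 536573)/(-1010762) + 2129955/(-4986268)) - 8023467) = 1/((√(-1568 + 536573)*(-1/1010762) + 2129955*(-1/4986268)) - 8023467) = 1/((√535005*(-1/1010762) - 2129955/4986268) - 8023467) = 1/(((9*√6605)*(-1/1010762) - 2129955/4986268) - 8023467) = 1/((-9*√6605/1010762 - 2129955/4986268) - 8023467) = 1/((-2129955/4986268 - 9*√6605/1010762) - 8023467) = 1/(-40007158881111/4986268 - 9*√6605/1010762)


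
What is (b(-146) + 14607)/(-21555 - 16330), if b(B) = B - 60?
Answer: -14401/37885 ≈ -0.38012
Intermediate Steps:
b(B) = -60 + B
(b(-146) + 14607)/(-21555 - 16330) = ((-60 - 146) + 14607)/(-21555 - 16330) = (-206 + 14607)/(-37885) = 14401*(-1/37885) = -14401/37885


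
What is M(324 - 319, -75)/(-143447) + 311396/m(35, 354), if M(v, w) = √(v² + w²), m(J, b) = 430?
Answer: 155698/215 - 5*√226/143447 ≈ 724.18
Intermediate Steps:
M(324 - 319, -75)/(-143447) + 311396/m(35, 354) = √((324 - 319)² + (-75)²)/(-143447) + 311396/430 = √(5² + 5625)*(-1/143447) + 311396*(1/430) = √(25 + 5625)*(-1/143447) + 155698/215 = √5650*(-1/143447) + 155698/215 = (5*√226)*(-1/143447) + 155698/215 = -5*√226/143447 + 155698/215 = 155698/215 - 5*√226/143447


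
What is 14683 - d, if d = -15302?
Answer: 29985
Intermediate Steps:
14683 - d = 14683 - 1*(-15302) = 14683 + 15302 = 29985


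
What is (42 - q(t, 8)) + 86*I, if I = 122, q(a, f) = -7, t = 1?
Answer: 10541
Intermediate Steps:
(42 - q(t, 8)) + 86*I = (42 - 1*(-7)) + 86*122 = (42 + 7) + 10492 = 49 + 10492 = 10541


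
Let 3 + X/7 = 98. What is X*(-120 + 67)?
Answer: -35245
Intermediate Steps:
X = 665 (X = -21 + 7*98 = -21 + 686 = 665)
X*(-120 + 67) = 665*(-120 + 67) = 665*(-53) = -35245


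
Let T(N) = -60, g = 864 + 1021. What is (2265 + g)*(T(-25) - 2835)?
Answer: -12014250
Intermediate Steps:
g = 1885
(2265 + g)*(T(-25) - 2835) = (2265 + 1885)*(-60 - 2835) = 4150*(-2895) = -12014250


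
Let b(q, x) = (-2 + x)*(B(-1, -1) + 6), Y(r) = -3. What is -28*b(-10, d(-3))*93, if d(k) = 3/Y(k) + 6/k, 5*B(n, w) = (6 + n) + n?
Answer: 88536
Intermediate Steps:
B(n, w) = 6/5 + 2*n/5 (B(n, w) = ((6 + n) + n)/5 = (6 + 2*n)/5 = 6/5 + 2*n/5)
d(k) = -1 + 6/k (d(k) = 3/(-3) + 6/k = 3*(-⅓) + 6/k = -1 + 6/k)
b(q, x) = -68/5 + 34*x/5 (b(q, x) = (-2 + x)*((6/5 + (⅖)*(-1)) + 6) = (-2 + x)*((6/5 - ⅖) + 6) = (-2 + x)*(⅘ + 6) = (-2 + x)*(34/5) = -68/5 + 34*x/5)
-28*b(-10, d(-3))*93 = -28*(-68/5 + 34*((6 - 1*(-3))/(-3))/5)*93 = -28*(-68/5 + 34*(-(6 + 3)/3)/5)*93 = -28*(-68/5 + 34*(-⅓*9)/5)*93 = -28*(-68/5 + (34/5)*(-3))*93 = -28*(-68/5 - 102/5)*93 = -28*(-34)*93 = 952*93 = 88536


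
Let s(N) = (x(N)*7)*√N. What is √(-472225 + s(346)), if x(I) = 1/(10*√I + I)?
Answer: √(-326779700 - 9444486*√346)/(2*√(173 + 5*√346)) ≈ 687.19*I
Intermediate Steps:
x(I) = 1/(I + 10*√I)
s(N) = 7*√N/(N + 10*√N) (s(N) = (7/(N + 10*√N))*√N = 7*√N/(N + 10*√N))
√(-472225 + s(346)) = √(-472225 + 7*√346/(346 + 10*√346))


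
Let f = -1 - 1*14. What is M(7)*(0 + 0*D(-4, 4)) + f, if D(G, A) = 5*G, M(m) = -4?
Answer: -15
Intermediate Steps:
f = -15 (f = -1 - 14 = -15)
M(7)*(0 + 0*D(-4, 4)) + f = -4*(0 + 0*(5*(-4))) - 15 = -4*(0 + 0*(-20)) - 15 = -4*(0 + 0) - 15 = -4*0 - 15 = 0 - 15 = -15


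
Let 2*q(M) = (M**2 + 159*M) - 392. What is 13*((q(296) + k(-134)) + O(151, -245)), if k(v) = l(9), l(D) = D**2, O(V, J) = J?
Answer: 870740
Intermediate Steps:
k(v) = 81 (k(v) = 9**2 = 81)
q(M) = -196 + M**2/2 + 159*M/2 (q(M) = ((M**2 + 159*M) - 392)/2 = (-392 + M**2 + 159*M)/2 = -196 + M**2/2 + 159*M/2)
13*((q(296) + k(-134)) + O(151, -245)) = 13*(((-196 + (1/2)*296**2 + (159/2)*296) + 81) - 245) = 13*(((-196 + (1/2)*87616 + 23532) + 81) - 245) = 13*(((-196 + 43808 + 23532) + 81) - 245) = 13*((67144 + 81) - 245) = 13*(67225 - 245) = 13*66980 = 870740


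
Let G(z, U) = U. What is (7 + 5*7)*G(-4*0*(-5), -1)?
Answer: -42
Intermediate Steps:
(7 + 5*7)*G(-4*0*(-5), -1) = (7 + 5*7)*(-1) = (7 + 35)*(-1) = 42*(-1) = -42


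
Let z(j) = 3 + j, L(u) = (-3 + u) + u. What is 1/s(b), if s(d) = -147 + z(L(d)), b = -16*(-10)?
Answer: 1/173 ≈ 0.0057803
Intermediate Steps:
L(u) = -3 + 2*u
b = 160
s(d) = -147 + 2*d (s(d) = -147 + (3 + (-3 + 2*d)) = -147 + 2*d)
1/s(b) = 1/(-147 + 2*160) = 1/(-147 + 320) = 1/173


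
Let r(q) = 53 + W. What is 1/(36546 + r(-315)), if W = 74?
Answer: 1/36673 ≈ 2.7268e-5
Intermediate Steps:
r(q) = 127 (r(q) = 53 + 74 = 127)
1/(36546 + r(-315)) = 1/(36546 + 127) = 1/36673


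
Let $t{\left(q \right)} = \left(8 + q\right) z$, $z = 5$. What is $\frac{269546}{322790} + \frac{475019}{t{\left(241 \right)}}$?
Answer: $\frac{15366696778}{40187355} \approx 382.38$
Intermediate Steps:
$t{\left(q \right)} = 40 + 5 q$ ($t{\left(q \right)} = \left(8 + q\right) 5 = 40 + 5 q$)
$\frac{269546}{322790} + \frac{475019}{t{\left(241 \right)}} = \frac{269546}{322790} + \frac{475019}{40 + 5 \cdot 241} = 269546 \cdot \frac{1}{322790} + \frac{475019}{40 + 1205} = \frac{134773}{161395} + \frac{475019}{1245} = \frac{15366696778}{40187355}$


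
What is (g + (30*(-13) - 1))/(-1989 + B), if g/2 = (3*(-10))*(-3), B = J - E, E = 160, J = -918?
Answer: 211/3067 ≈ 0.068797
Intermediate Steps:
B = -1078 (B = -918 - 1*160 = -918 - 160 = -1078)
g = 180 (g = 2*((3*(-10))*(-3)) = 2*(-30*(-3)) = 2*90 = 180)
(g + (30*(-13) - 1))/(-1989 + B) = (180 + (30*(-13) - 1))/(-1989 - 1078) = (180 + (-390 - 1))/(-3067) = (180 - 391)*(-1/3067) = -211*(-1/3067) = 211/3067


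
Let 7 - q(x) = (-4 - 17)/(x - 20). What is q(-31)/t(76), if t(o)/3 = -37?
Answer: -112/1887 ≈ -0.059353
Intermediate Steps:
q(x) = 7 + 21/(-20 + x) (q(x) = 7 - (-4 - 17)/(x - 20) = 7 - (-21)/(-20 + x) = 7 + 21/(-20 + x))
t(o) = -111 (t(o) = 3*(-37) = -111)
q(-31)/t(76) = (7*(-17 - 31)/(-20 - 31))/(-111) = (7*(-48)/(-51))*(-1/111) = (7*(-1/51)*(-48))*(-1/111) = (112/17)*(-1/111) = -112/1887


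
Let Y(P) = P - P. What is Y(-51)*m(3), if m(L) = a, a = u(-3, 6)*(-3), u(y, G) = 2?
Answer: 0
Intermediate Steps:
Y(P) = 0
a = -6 (a = 2*(-3) = -6)
m(L) = -6
Y(-51)*m(3) = 0*(-6) = 0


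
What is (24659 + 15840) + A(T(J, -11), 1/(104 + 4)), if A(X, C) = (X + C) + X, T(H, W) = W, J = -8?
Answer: 4371517/108 ≈ 40477.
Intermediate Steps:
A(X, C) = C + 2*X (A(X, C) = (C + X) + X = C + 2*X)
(24659 + 15840) + A(T(J, -11), 1/(104 + 4)) = (24659 + 15840) + (1/(104 + 4) + 2*(-11)) = 40499 + (1/108 - 22) = 40499 - 2375/108 = 4371517/108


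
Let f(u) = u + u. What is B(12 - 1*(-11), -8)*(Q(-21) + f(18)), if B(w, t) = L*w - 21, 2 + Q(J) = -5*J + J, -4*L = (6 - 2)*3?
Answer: -10620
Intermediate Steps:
L = -3 (L = -(6 - 2)*3/4 = -3 ≈ -3.0000)
Q(J) = -2 - 4*J (Q(J) = -2 + (-5*J + J) = -2 - 4*J)
B(w, t) = -21 - 3*w (B(w, t) = -3*w - 21 = -21 - 3*w)
f(u) = 2*u
B(12 - 1*(-11), -8)*(Q(-21) + f(18)) = (-21 - 3*(12 - 1*(-11)))*((-2 - 4*(-21)) + 2*18) = (-21 - 3*(12 + 11))*((-2 + 84) + 36) = (-21 - 3*23)*(82 + 36) = (-21 - 69)*118 = -90*118 = -10620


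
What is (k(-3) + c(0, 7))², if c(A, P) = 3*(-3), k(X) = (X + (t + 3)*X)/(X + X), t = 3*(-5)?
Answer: 841/4 ≈ 210.25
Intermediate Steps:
t = -15
k(X) = -11/2 (k(X) = (X + (-15 + 3)*X)/(X + X) = (X - 12*X)/((2*X)) = (-11*X)*(1/(2*X)) = -11/2)
c(A, P) = -9
(k(-3) + c(0, 7))² = (-11/2 - 9)² = (-29/2)² = 841/4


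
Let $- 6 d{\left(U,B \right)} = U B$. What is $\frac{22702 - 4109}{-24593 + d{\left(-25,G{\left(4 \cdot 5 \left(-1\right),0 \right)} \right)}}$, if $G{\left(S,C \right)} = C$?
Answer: $- \frac{18593}{24593} \approx -0.75603$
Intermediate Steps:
$d{\left(U,B \right)} = - \frac{B U}{6}$ ($d{\left(U,B \right)} = - \frac{U B}{6} = - \frac{B U}{6}$)
$\frac{22702 - 4109}{-24593 + d{\left(-25,G{\left(4 \cdot 5 \left(-1\right),0 \right)} \right)}} = \frac{22702 - 4109}{-24593 - 0 \left(-25\right)} = \frac{18593}{-24593 + 0} = \frac{18593}{-24593} = 18593 \left(- \frac{1}{24593}\right) = - \frac{18593}{24593}$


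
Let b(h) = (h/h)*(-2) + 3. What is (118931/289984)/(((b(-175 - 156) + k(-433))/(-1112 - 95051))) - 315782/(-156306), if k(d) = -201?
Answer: 39259757131783/197070604800 ≈ 199.22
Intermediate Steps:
b(h) = 1 (b(h) = 1*(-2) + 3 = -2 + 3 = 1)
(118931/289984)/(((b(-175 - 156) + k(-433))/(-1112 - 95051))) - 315782/(-156306) = (118931/289984)/(((1 - 201)/(-1112 - 95051))) - 315782/(-156306) = (118931*(1/289984))/((-200/(-96163))) - 315782*(-1/156306) = 118931/(289984*((-200*(-1/96163)))) + 157891/78153 = 118931/(289984*(200/96163)) + 157891/78153 = (118931/289984)*(96163/200) + 157891/78153 = 497250511/2521600 + 157891/78153 = 39259757131783/197070604800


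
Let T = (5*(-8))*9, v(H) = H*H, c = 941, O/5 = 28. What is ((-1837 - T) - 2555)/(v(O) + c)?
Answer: -1344/6847 ≈ -0.19629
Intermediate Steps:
O = 140 (O = 5*28 = 140)
v(H) = H²
T = -360 (T = -40*9 = -360)
((-1837 - T) - 2555)/(v(O) + c) = ((-1837 - 1*(-360)) - 2555)/(140² + 941) = ((-1837 + 360) - 2555)/(19600 + 941) = (-1477 - 2555)/20541 = -4032*1/20541 = -1344/6847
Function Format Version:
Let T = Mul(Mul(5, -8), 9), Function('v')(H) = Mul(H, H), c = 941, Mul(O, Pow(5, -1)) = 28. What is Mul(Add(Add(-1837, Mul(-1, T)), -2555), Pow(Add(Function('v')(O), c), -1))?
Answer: Rational(-1344, 6847) ≈ -0.19629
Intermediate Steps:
O = 140 (O = Mul(5, 28) = 140)
Function('v')(H) = Pow(H, 2)
T = -360 (T = Mul(-40, 9) = -360)
Mul(Add(Add(-1837, Mul(-1, T)), -2555), Pow(Add(Function('v')(O), c), -1)) = Mul(Add(Add(-1837, Mul(-1, -360)), -2555), Pow(Add(Pow(140, 2), 941), -1)) = Mul(Add(Add(-1837, 360), -2555), Pow(Add(19600, 941), -1)) = Mul(Add(-1477, -2555), Pow(20541, -1)) = Mul(-4032, Rational(1, 20541)) = Rational(-1344, 6847)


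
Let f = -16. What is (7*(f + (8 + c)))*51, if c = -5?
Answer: -4641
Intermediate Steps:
(7*(f + (8 + c)))*51 = (7*(-16 + (8 - 5)))*51 = (7*(-16 + 3))*51 = (7*(-13))*51 = -91*51 = -4641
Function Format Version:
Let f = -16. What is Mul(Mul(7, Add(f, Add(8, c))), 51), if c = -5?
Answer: -4641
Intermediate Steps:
Mul(Mul(7, Add(f, Add(8, c))), 51) = Mul(Mul(7, Add(-16, Add(8, -5))), 51) = Mul(Mul(7, Add(-16, 3)), 51) = Mul(Mul(7, -13), 51) = Mul(-91, 51) = -4641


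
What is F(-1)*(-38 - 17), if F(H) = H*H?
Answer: -55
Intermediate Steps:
F(H) = H**2
F(-1)*(-38 - 17) = (-1)**2*(-38 - 17) = 1*(-55) = -55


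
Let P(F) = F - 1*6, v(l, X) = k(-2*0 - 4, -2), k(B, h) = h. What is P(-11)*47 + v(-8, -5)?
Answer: -801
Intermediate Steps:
v(l, X) = -2
P(F) = -6 + F (P(F) = F - 6 = -6 + F)
P(-11)*47 + v(-8, -5) = (-6 - 11)*47 - 2 = -17*47 - 2 = -799 - 2 = -801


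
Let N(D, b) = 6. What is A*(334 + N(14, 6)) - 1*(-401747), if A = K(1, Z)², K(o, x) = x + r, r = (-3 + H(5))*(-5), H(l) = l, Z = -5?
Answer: 478247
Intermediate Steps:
r = -10 (r = (-3 + 5)*(-5) = 2*(-5) = -10)
K(o, x) = -10 + x (K(o, x) = x - 10 = -10 + x)
A = 225 (A = (-10 - 5)² = (-15)² = 225)
A*(334 + N(14, 6)) - 1*(-401747) = 225*(334 + 6) - 1*(-401747) = 225*340 + 401747 = 76500 + 401747 = 478247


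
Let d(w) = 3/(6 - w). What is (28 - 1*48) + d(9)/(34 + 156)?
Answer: -3801/190 ≈ -20.005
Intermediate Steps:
(28 - 1*48) + d(9)/(34 + 156) = (28 - 1*48) + (-3/(-6 + 9))/(34 + 156) = (28 - 48) - 3/3/190 = -20 - 3*1/3*(1/190) = -20 - 1*1/190 = -20 - 1/190 = -3801/190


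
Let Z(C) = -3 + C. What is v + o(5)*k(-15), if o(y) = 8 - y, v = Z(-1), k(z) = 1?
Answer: -1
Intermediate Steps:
v = -4 (v = -3 - 1 = -4)
v + o(5)*k(-15) = -4 + (8 - 1*5)*1 = -4 + (8 - 5)*1 = -4 + 3*1 = -4 + 3 = -1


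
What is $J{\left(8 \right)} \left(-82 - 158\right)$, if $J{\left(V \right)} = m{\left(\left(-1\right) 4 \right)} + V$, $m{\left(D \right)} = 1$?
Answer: $-2160$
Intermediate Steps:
$J{\left(V \right)} = 1 + V$
$J{\left(8 \right)} \left(-82 - 158\right) = \left(1 + 8\right) \left(-82 - 158\right) = 9 \left(-240\right) = -2160$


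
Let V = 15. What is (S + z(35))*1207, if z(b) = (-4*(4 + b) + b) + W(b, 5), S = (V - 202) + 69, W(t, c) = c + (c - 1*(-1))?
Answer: -275196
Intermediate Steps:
W(t, c) = 1 + 2*c (W(t, c) = c + (c + 1) = c + (1 + c) = 1 + 2*c)
S = -118 (S = (15 - 202) + 69 = -187 + 69 = -118)
z(b) = -5 - 3*b (z(b) = (-4*(4 + b) + b) + (1 + 2*5) = ((-16 - 4*b) + b) + (1 + 10) = (-16 - 3*b) + 11 = -5 - 3*b)
(S + z(35))*1207 = (-118 + (-5 - 3*35))*1207 = (-118 + (-5 - 105))*1207 = (-118 - 110)*1207 = -228*1207 = -275196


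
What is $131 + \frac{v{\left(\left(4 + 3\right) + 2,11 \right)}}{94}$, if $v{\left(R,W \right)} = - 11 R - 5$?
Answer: $\frac{6105}{47} \approx 129.89$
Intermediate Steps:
$v{\left(R,W \right)} = -5 - 11 R$
$131 + \frac{v{\left(\left(4 + 3\right) + 2,11 \right)}}{94} = 131 + \frac{-5 - 11 \left(\left(4 + 3\right) + 2\right)}{94} = 131 + \frac{-5 - 11 \left(7 + 2\right)}{94} = 131 + \frac{-5 - 99}{94} = 131 + \frac{1}{94} \left(-104\right) = 131 - \frac{52}{47} = \frac{6105}{47}$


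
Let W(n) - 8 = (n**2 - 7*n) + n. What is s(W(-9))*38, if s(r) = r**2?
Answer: 777062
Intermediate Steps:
W(n) = 8 + n**2 - 6*n (W(n) = 8 + ((n**2 - 7*n) + n) = 8 + (n**2 - 6*n) = 8 + n**2 - 6*n)
s(W(-9))*38 = (8 + (-9)**2 - 6*(-9))**2*38 = (8 + 81 + 54)**2*38 = 143**2*38 = 20449*38 = 777062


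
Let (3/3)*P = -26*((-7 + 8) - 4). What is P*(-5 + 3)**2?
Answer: 312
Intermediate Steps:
P = 78 (P = -26*((-7 + 8) - 4) = -26*(1 - 4) = -26*(-3) = 78)
P*(-5 + 3)**2 = 78*(-5 + 3)**2 = 78*(-2)**2 = 78*4 = 312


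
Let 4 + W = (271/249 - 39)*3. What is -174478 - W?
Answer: -14471902/83 ≈ -1.7436e+5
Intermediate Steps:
W = -9772/83 (W = -4 + (271/249 - 39)*3 = -4 - 9440/249*3 = -4 - 9440/83 = -9772/83 ≈ -117.73)
-174478 - W = -174478 - 1*(-9772/83) = -174478 + 9772/83 = -14471902/83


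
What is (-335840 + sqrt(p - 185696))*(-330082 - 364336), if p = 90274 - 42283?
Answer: 233213341120 - 694418*I*sqrt(137705) ≈ 2.3321e+11 - 2.5769e+8*I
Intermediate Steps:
p = 47991
(-335840 + sqrt(p - 185696))*(-330082 - 364336) = (-335840 + sqrt(47991 - 185696))*(-330082 - 364336) = (-335840 + sqrt(-137705))*(-694418) = (-335840 + I*sqrt(137705))*(-694418) = 233213341120 - 694418*I*sqrt(137705)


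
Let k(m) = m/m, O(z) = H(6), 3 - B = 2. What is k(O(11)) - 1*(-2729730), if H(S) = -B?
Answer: 2729731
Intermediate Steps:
B = 1 (B = 3 - 1*2 = 3 - 2 = 1)
H(S) = -1 (H(S) = -1*1 = -1)
O(z) = -1
k(m) = 1
k(O(11)) - 1*(-2729730) = 1 - 1*(-2729730) = 1 + 2729730 = 2729731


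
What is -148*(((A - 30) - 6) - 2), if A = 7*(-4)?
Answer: 9768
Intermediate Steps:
A = -28
-148*(((A - 30) - 6) - 2) = -148*(((-28 - 30) - 6) - 2) = -148*((-58 - 6) - 2) = -148*(-64 - 2) = -148*(-66) = 9768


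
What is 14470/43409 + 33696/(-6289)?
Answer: -1371707834/272999201 ≈ -5.0246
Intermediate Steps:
14470/43409 + 33696/(-6289) = 14470*(1/43409) + 33696*(-1/6289) = 14470/43409 - 33696/6289 = -1371707834/272999201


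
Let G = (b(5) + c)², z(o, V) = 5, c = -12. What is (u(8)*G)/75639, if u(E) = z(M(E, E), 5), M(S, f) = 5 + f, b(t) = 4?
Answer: 320/75639 ≈ 0.0042306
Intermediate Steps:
u(E) = 5
G = 64 (G = (4 - 12)² = (-8)² = 64)
(u(8)*G)/75639 = (5*64)/75639 = 320*(1/75639) = 320/75639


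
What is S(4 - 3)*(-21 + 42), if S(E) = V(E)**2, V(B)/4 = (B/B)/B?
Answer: 336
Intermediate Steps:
V(B) = 4/B (V(B) = 4*((B/B)/B) = 4*(1/B) = 4/B)
S(E) = 16/E**2 (S(E) = (4/E)**2 = 16/E**2)
S(4 - 3)*(-21 + 42) = (16/(4 - 3)**2)*(-21 + 42) = (16/1**2)*21 = (16*1)*21 = 16*21 = 336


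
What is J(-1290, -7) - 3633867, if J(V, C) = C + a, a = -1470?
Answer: -3635344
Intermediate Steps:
J(V, C) = -1470 + C (J(V, C) = C - 1470 = -1470 + C)
J(-1290, -7) - 3633867 = (-1470 - 7) - 3633867 = -1477 - 3633867 = -3635344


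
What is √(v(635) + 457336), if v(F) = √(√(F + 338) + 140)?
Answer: √(457336 + √(140 + √973)) ≈ 676.28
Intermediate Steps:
v(F) = √(140 + √(338 + F)) (v(F) = √(√(338 + F) + 140) = √(140 + √(338 + F)))
√(v(635) + 457336) = √(√(140 + √(338 + 635)) + 457336) = √(√(140 + √973) + 457336) = √(457336 + √(140 + √973))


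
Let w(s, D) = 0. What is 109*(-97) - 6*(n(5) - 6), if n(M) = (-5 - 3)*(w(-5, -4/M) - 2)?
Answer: -10633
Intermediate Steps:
n(M) = 16 (n(M) = (-5 - 3)*(0 - 2) = -8*(-2) = 16)
109*(-97) - 6*(n(5) - 6) = 109*(-97) - 6*(16 - 6) = -10573 - 6*10 = -10573 - 60 = -10633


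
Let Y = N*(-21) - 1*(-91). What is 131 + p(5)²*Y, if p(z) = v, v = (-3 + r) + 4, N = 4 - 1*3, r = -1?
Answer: 131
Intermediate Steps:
N = 1 (N = 4 - 3 = 1)
v = 0 (v = (-3 - 1) + 4 = -4 + 4 = 0)
p(z) = 0
Y = 70 (Y = 1*(-21) - 1*(-91) = -21 + 91 = 70)
131 + p(5)²*Y = 131 + 0²*70 = 131 + 0*70 = 131 + 0 = 131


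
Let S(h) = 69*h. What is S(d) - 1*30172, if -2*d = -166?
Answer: -24445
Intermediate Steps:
d = 83 (d = -½*(-166) = 83)
S(d) - 1*30172 = 69*83 - 1*30172 = 5727 - 30172 = -24445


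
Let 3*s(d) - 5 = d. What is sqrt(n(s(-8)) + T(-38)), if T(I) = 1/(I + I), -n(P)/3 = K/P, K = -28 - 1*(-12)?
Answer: I*sqrt(69331)/38 ≈ 6.9292*I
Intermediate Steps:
K = -16 (K = -28 + 12 = -16)
s(d) = 5/3 + d/3
n(P) = 48/P (n(P) = -(-48)/P = 48/P)
T(I) = 1/(2*I)
sqrt(n(s(-8)) + T(-38)) = sqrt(48/(5/3 + (1/3)*(-8)) + (1/2)/(-38)) = sqrt(48/(5/3 - 8/3) + (1/2)*(-1/38)) = sqrt(48/(-1) - 1/76) = sqrt(48*(-1) - 1/76) = sqrt(-48 - 1/76) = sqrt(-3649/76) = I*sqrt(69331)/38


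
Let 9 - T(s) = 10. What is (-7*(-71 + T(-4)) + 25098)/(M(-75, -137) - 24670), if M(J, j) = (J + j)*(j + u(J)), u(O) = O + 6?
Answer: 4267/3167 ≈ 1.3473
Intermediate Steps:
T(s) = -1 (T(s) = 9 - 1*10 = 9 - 10 = -1)
u(O) = 6 + O
M(J, j) = (J + j)*(6 + J + j) (M(J, j) = (J + j)*(j + (6 + J)) = (J + j)*(6 + J + j))
(-7*(-71 + T(-4)) + 25098)/(M(-75, -137) - 24670) = (-7*(-71 - 1) + 25098)/(((-137)² - 75*(-137) - 75*(6 - 75) - 137*(6 - 75)) - 24670) = (-7*(-72) + 25098)/((18769 + 10275 - 75*(-69) - 137*(-69)) - 24670) = (504 + 25098)/((18769 + 10275 + 5175 + 9453) - 24670) = 25602/(43672 - 24670) = 25602/19002 = 25602*(1/19002) = 4267/3167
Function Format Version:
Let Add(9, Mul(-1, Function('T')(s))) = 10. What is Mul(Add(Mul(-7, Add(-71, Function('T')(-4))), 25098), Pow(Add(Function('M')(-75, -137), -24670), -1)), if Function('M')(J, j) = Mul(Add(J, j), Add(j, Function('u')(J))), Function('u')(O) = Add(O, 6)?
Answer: Rational(4267, 3167) ≈ 1.3473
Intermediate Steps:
Function('T')(s) = -1 (Function('T')(s) = Add(9, Mul(-1, 10)) = Add(9, -10) = -1)
Function('u')(O) = Add(6, O)
Function('M')(J, j) = Mul(Add(J, j), Add(6, J, j)) (Function('M')(J, j) = Mul(Add(J, j), Add(j, Add(6, J))) = Mul(Add(J, j), Add(6, J, j)))
Mul(Add(Mul(-7, Add(-71, Function('T')(-4))), 25098), Pow(Add(Function('M')(-75, -137), -24670), -1)) = Mul(Add(Mul(-7, Add(-71, -1)), 25098), Pow(Add(Add(Pow(-137, 2), Mul(-75, -137), Mul(-75, Add(6, -75)), Mul(-137, Add(6, -75))), -24670), -1)) = Mul(Add(Mul(-7, -72), 25098), Pow(Add(Add(18769, 10275, Mul(-75, -69), Mul(-137, -69)), -24670), -1)) = Mul(Add(504, 25098), Pow(Add(Add(18769, 10275, 5175, 9453), -24670), -1)) = Mul(25602, Pow(Add(43672, -24670), -1)) = Mul(25602, Pow(19002, -1)) = Mul(25602, Rational(1, 19002)) = Rational(4267, 3167)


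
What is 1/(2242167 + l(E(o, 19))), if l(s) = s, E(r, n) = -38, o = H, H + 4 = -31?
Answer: 1/2242129 ≈ 4.4600e-7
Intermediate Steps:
H = -35 (H = -4 - 31 = -35)
o = -35
1/(2242167 + l(E(o, 19))) = 1/(2242167 - 38) = 1/2242129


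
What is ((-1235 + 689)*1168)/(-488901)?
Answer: 30368/23281 ≈ 1.3044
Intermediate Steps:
((-1235 + 689)*1168)/(-488901) = -546*1168*(-1/488901) = -637728*(-1/488901) = 30368/23281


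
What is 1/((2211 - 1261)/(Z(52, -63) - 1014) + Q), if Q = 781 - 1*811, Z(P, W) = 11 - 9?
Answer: -506/15655 ≈ -0.032322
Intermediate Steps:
Z(P, W) = 2
Q = -30 (Q = 781 - 811 = -30)
1/((2211 - 1261)/(Z(52, -63) - 1014) + Q) = 1/((2211 - 1261)/(2 - 1014) - 30) = 1/(950/(-1012) - 30) = 1/(950*(-1/1012) - 30) = 1/(-475/506 - 30) = 1/(-15655/506) = -506/15655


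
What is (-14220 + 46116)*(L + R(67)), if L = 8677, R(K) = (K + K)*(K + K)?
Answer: 849486168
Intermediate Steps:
R(K) = 4*K² (R(K) = (2*K)*(2*K) = 4*K²)
(-14220 + 46116)*(L + R(67)) = (-14220 + 46116)*(8677 + 4*67²) = 31896*(8677 + 4*4489) = 31896*(8677 + 17956) = 31896*26633 = 849486168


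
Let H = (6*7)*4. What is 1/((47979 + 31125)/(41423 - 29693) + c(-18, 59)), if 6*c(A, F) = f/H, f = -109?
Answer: 1970640/13076377 ≈ 0.15070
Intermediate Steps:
H = 168 (H = 42*4 = 168)
c(A, F) = -109/1008 (c(A, F) = (-109/168)/6 = (-109*1/168)/6 = (⅙)*(-109/168) = -109/1008)
1/((47979 + 31125)/(41423 - 29693) + c(-18, 59)) = 1/((47979 + 31125)/(41423 - 29693) - 109/1008) = 1/(79104/11730 - 109/1008) = 1/(79104*(1/11730) - 109/1008) = 1/(13184/1955 - 109/1008) = 1/(13076377/1970640) = 1970640/13076377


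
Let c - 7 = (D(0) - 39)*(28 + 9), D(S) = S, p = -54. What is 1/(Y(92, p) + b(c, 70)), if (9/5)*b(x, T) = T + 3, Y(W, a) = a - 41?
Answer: -9/490 ≈ -0.018367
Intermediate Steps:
Y(W, a) = -41 + a
c = -1436 (c = 7 + (0 - 39)*(28 + 9) = 7 - 39*37 = 7 - 1443 = -1436)
b(x, T) = 5/3 + 5*T/9 (b(x, T) = 5*(T + 3)/9 = 5*(3 + T)/9 = 5/3 + 5*T/9)
1/(Y(92, p) + b(c, 70)) = 1/((-41 - 54) + (5/3 + (5/9)*70)) = 1/(-95 + (5/3 + 350/9)) = 1/(-95 + 365/9) = 1/(-490/9) = -9/490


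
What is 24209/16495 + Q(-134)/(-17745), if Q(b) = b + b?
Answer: 86801873/58540755 ≈ 1.4828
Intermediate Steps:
Q(b) = 2*b
24209/16495 + Q(-134)/(-17745) = 24209/16495 + (2*(-134))/(-17745) = 24209*(1/16495) - 268*(-1/17745) = 24209/16495 + 268/17745 = 86801873/58540755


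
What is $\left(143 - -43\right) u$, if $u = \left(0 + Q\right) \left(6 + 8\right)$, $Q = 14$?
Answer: $36456$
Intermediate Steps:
$u = 196$ ($u = \left(0 + 14\right) \left(6 + 8\right) = 14 \cdot 14 = 196$)
$\left(143 - -43\right) u = \left(143 - -43\right) 196 = \left(143 + 43\right) 196 = 186 \cdot 196 = 36456$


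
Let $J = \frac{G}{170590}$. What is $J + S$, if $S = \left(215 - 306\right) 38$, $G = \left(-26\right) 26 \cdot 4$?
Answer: $- \frac{294951462}{85295} \approx -3458.0$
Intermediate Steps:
$G = -2704$ ($G = \left(-676\right) 4 = -2704$)
$J = - \frac{1352}{85295}$ ($J = - \frac{2704}{170590} = \left(-2704\right) \frac{1}{170590} = - \frac{1352}{85295} \approx -0.015851$)
$S = -3458$ ($S = \left(-91\right) 38 = -3458$)
$J + S = - \frac{1352}{85295} - 3458 = - \frac{294951462}{85295}$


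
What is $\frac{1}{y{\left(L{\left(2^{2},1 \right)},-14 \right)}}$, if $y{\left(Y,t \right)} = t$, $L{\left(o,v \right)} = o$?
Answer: $- \frac{1}{14} \approx -0.071429$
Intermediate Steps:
$\frac{1}{y{\left(L{\left(2^{2},1 \right)},-14 \right)}} = \frac{1}{-14} = - \frac{1}{14}$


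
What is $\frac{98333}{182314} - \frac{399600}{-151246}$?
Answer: $\frac{43862573659}{13787131622} \approx 3.1814$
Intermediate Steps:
$\frac{98333}{182314} - \frac{399600}{-151246} = 98333 \cdot \frac{1}{182314} - - \frac{199800}{75623} = \frac{98333}{182314} + \frac{199800}{75623} = \frac{43862573659}{13787131622}$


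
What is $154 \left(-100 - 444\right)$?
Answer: $-83776$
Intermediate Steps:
$154 \left(-100 - 444\right) = 154 \left(-544\right) = -83776$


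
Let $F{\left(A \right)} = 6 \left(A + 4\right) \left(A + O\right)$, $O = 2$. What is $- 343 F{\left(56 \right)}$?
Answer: $-7161840$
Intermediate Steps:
$F{\left(A \right)} = 6 \left(2 + A\right) \left(4 + A\right)$ ($F{\left(A \right)} = 6 \left(A + 4\right) \left(A + 2\right) = 6 \left(4 + A\right) \left(2 + A\right) = 6 \left(2 + A\right) \left(4 + A\right)$)
$- 343 F{\left(56 \right)} = - 343 \left(48 + 6 \cdot 56^{2} + 36 \cdot 56\right) = - 343 \left(48 + 6 \cdot 3136 + 2016\right) = - 343 \left(48 + 18816 + 2016\right) = \left(-343\right) 20880 = -7161840$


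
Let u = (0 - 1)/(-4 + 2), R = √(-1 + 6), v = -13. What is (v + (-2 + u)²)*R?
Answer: -43*√5/4 ≈ -24.038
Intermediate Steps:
R = √5 ≈ 2.2361
u = ½ (u = -1/(-2) = -1*(-½) = ½ ≈ 0.50000)
(v + (-2 + u)²)*R = (-13 + (-2 + ½)²)*√5 = (-13 + (-3/2)²)*√5 = (-13 + 9/4)*√5 = -43*√5/4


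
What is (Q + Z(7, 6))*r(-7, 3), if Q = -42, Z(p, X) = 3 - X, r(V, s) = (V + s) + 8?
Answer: -180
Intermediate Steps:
r(V, s) = 8 + V + s
(Q + Z(7, 6))*r(-7, 3) = (-42 + (3 - 1*6))*(8 - 7 + 3) = (-42 + (3 - 6))*4 = (-42 - 3)*4 = -45*4 = -180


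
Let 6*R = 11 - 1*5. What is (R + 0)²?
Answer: 1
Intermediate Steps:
R = 1 (R = (11 - 1*5)/6 = (11 - 5)/6 = (⅙)*6 = 1)
(R + 0)² = (1 + 0)² = 1² = 1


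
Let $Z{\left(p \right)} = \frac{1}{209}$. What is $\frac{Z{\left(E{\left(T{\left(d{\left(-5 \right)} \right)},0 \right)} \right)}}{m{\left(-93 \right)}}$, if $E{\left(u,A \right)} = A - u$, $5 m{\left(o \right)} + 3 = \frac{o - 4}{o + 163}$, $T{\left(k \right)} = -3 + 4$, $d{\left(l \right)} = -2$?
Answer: $- \frac{350}{64163} \approx -0.0054549$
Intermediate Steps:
$T{\left(k \right)} = 1$
$m{\left(o \right)} = - \frac{3}{5} + \frac{-4 + o}{5 \left(163 + o\right)}$ ($m{\left(o \right)} = - \frac{3}{5} + \frac{\left(o - 4\right) \frac{1}{o + 163}}{5} = - \frac{3}{5} + \frac{\left(-4 + o\right) \frac{1}{163 + o}}{5} = - \frac{3}{5} + \frac{\frac{1}{163 + o} \left(-4 + o\right)}{5} = - \frac{3}{5} + \frac{-4 + o}{5 \left(163 + o\right)}$)
$Z{\left(p \right)} = \frac{1}{209}$
$\frac{Z{\left(E{\left(T{\left(d{\left(-5 \right)} \right)},0 \right)} \right)}}{m{\left(-93 \right)}} = \frac{1}{209 \frac{-493 - -186}{5 \left(163 - 93\right)}} = \frac{1}{209 \frac{-493 + 186}{5 \cdot 70}} = \frac{1}{209 \cdot \frac{1}{5} \cdot \frac{1}{70} \left(-307\right)} = \frac{1}{209 \left(- \frac{307}{350}\right)} = \frac{1}{209} \left(- \frac{350}{307}\right) = - \frac{350}{64163}$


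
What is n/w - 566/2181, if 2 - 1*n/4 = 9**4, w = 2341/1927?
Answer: -110265644738/5105721 ≈ -21597.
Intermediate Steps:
w = 2341/1927 (w = 2341*(1/1927) = 2341/1927 ≈ 1.2148)
n = -26236 (n = 8 - 4*9**4 = 8 - 4*6561 = 8 - 26244 = -26236)
n/w - 566/2181 = -26236/2341/1927 - 566/2181 = -26236*1927/2341 - 566*1/2181 = -50556772/2341 - 566/2181 = -110265644738/5105721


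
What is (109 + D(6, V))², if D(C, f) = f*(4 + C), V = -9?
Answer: 361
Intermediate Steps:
(109 + D(6, V))² = (109 - 9*(4 + 6))² = (109 - 9*10)² = (109 - 90)² = 19² = 361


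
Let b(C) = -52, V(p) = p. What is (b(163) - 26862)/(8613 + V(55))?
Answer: -13457/4334 ≈ -3.1050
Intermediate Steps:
(b(163) - 26862)/(8613 + V(55)) = (-52 - 26862)/(8613 + 55) = -26914/8668 = -26914*1/8668 = -13457/4334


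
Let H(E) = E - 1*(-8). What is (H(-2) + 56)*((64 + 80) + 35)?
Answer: 11098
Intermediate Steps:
H(E) = 8 + E (H(E) = E + 8 = 8 + E)
(H(-2) + 56)*((64 + 80) + 35) = ((8 - 2) + 56)*((64 + 80) + 35) = (6 + 56)*(144 + 35) = 62*179 = 11098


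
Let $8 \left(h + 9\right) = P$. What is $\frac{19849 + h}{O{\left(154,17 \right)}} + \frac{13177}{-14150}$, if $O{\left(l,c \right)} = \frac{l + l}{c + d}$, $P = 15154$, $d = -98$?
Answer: $- \frac{49829538307}{8716400} \approx -5716.8$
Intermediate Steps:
$h = \frac{7541}{4}$ ($h = -9 + \frac{1}{8} \cdot 15154 = -9 + \frac{7577}{4} = \frac{7541}{4} \approx 1885.3$)
$O{\left(l,c \right)} = \frac{2 l}{-98 + c}$ ($O{\left(l,c \right)} = \frac{l + l}{c - 98} = \frac{2 l}{-98 + c}$)
$\frac{19849 + h}{O{\left(154,17 \right)}} + \frac{13177}{-14150} = \frac{19849 + \frac{7541}{4}}{2 \cdot 154 \frac{1}{-98 + 17}} + \frac{13177}{-14150} = \frac{86937}{4 \cdot 2 \cdot 154 \frac{1}{-81}} + 13177 \left(- \frac{1}{14150}\right) = \frac{86937}{4 \cdot 2 \cdot 154 \left(- \frac{1}{81}\right)} - \frac{13177}{14150} = \frac{86937}{4 \left(- \frac{308}{81}\right)} - \frac{13177}{14150} = \frac{86937}{4} \left(- \frac{81}{308}\right) - \frac{13177}{14150} = - \frac{7041897}{1232} - \frac{13177}{14150} = - \frac{49829538307}{8716400}$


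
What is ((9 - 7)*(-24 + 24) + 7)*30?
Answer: 210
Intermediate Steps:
((9 - 7)*(-24 + 24) + 7)*30 = (2*0 + 7)*30 = (0 + 7)*30 = 7*30 = 210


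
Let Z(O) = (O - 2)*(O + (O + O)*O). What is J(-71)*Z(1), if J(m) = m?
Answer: 213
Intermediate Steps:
Z(O) = (-2 + O)*(O + 2*O**2) (Z(O) = (-2 + O)*(O + (2*O)*O) = (-2 + O)*(O + 2*O**2))
J(-71)*Z(1) = -71*(-2 - 3*1 + 2*1**2) = -71*(-2 - 3 + 2*1) = -71*(-2 - 3 + 2) = -71*(-3) = 213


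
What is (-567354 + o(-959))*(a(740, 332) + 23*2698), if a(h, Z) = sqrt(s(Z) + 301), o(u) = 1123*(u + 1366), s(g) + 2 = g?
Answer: -6844121822 - 110293*sqrt(631) ≈ -6.8469e+9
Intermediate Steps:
s(g) = -2 + g
o(u) = 1534018 + 1123*u (o(u) = 1123*(1366 + u) = 1534018 + 1123*u)
a(h, Z) = sqrt(299 + Z) (a(h, Z) = sqrt((-2 + Z) + 301) = sqrt(299 + Z))
(-567354 + o(-959))*(a(740, 332) + 23*2698) = (-567354 + (1534018 + 1123*(-959)))*(sqrt(299 + 332) + 23*2698) = (-567354 + (1534018 - 1076957))*(sqrt(631) + 62054) = (-567354 + 457061)*(62054 + sqrt(631)) = -110293*(62054 + sqrt(631)) = -6844121822 - 110293*sqrt(631)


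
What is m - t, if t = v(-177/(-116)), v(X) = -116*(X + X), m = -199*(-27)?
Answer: 5727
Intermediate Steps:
m = 5373
v(X) = -232*X
t = -354 (t = -(-41064)/(-116) = -(-41064)*(-1)/116 = -232*177/116 = -354)
m - t = 5373 - 1*(-354) = 5373 + 354 = 5727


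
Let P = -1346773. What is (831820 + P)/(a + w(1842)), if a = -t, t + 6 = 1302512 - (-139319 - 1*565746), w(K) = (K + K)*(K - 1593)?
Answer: 17757/37595 ≈ 0.47232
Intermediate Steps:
w(K) = 2*K*(-1593 + K) (w(K) = (2*K)*(-1593 + K) = 2*K*(-1593 + K))
t = 2007571 (t = -6 + (1302512 - (-139319 - 1*565746)) = -6 + (1302512 - (-139319 - 565746)) = -6 + (1302512 - 1*(-705065)) = -6 + (1302512 + 705065) = -6 + 2007577 = 2007571)
a = -2007571 (a = -1*2007571 = -2007571)
(831820 + P)/(a + w(1842)) = (831820 - 1346773)/(-2007571 + 2*1842*(-1593 + 1842)) = -514953/(-2007571 + 2*1842*249) = -514953/(-2007571 + 917316) = -514953/(-1090255) = -514953*(-1/1090255) = 17757/37595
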